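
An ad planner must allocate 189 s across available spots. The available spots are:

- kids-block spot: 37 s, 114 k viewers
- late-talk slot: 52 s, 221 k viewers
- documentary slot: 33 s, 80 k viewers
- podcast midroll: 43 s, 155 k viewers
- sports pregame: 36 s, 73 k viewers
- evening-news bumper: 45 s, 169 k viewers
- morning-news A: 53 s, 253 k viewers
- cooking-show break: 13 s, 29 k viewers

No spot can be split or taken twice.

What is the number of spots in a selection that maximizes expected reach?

The maximum expected reach within 189 s is 757.
kids-block spot + late-talk slot + evening-news bumper + morning-news A hits 757 at 187 s.
Any selection reaching 757 contains exactly 4 spots.

4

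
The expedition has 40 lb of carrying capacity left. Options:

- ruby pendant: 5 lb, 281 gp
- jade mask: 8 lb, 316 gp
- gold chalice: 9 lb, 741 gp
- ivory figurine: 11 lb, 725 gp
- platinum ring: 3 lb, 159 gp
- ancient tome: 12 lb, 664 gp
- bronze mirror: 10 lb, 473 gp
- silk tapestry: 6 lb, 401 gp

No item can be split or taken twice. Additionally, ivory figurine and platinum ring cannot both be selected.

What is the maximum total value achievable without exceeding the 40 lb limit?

2531

Gold chalice + ivory figurine + ancient tome + silk tapestry uses 38 of the 40 lb and totals 2531.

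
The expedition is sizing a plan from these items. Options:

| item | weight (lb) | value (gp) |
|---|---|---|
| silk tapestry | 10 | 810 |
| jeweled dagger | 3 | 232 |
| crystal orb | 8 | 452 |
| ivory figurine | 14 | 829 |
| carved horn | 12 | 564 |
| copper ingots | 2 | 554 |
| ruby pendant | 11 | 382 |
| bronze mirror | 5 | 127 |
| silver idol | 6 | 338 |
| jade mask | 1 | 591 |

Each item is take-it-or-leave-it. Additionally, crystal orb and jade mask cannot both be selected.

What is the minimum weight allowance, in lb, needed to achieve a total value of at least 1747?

13

Look for the lowest-weight combination reaching 1747.
silk tapestry + copper ingots + jade mask: 1955 value at 13 lb.
Below 13 lb the best achievable stays under 1747.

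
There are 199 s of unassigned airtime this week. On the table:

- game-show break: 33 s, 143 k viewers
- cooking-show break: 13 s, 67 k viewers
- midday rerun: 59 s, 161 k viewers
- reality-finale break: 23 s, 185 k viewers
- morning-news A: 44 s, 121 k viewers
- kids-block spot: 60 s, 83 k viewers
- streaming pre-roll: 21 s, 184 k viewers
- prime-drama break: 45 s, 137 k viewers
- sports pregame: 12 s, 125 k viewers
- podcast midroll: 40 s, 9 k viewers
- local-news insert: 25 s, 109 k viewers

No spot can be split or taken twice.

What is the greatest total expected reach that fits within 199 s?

Greedy by ratio would take game-show break + cooking-show break + reality-finale break + streaming pre-roll + prime-drama break + sports pregame + local-news insert: 172 s used, total 950.
The 45 s tied up in prime-drama break is better spent on midday rerun — total rises to 974 (186 s).
An exhaustive check of the 2048 subsets confirms 974.

974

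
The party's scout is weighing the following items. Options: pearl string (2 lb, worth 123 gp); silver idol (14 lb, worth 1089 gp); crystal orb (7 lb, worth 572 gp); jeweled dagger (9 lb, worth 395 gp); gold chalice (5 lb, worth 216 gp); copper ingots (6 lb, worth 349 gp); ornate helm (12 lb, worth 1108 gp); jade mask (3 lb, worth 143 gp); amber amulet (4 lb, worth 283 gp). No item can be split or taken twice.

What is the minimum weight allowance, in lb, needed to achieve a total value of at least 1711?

Minimise lb subject to total value ≥ 1711.
pearl string + crystal orb + ornate helm: 1803 value at 21 lb.
No combination under 21 lb hits 1711.

21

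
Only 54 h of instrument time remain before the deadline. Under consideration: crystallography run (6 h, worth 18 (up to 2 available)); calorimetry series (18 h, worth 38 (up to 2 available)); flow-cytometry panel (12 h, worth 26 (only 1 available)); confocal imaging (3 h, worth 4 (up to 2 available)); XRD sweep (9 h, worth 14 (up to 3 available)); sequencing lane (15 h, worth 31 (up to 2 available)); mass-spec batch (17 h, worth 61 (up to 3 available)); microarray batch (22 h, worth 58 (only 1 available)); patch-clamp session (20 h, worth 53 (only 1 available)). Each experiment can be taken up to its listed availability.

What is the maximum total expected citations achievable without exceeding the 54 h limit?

187

Confocal imaging + 3×mass-spec batch uses 54 of the 54 h and totals 187.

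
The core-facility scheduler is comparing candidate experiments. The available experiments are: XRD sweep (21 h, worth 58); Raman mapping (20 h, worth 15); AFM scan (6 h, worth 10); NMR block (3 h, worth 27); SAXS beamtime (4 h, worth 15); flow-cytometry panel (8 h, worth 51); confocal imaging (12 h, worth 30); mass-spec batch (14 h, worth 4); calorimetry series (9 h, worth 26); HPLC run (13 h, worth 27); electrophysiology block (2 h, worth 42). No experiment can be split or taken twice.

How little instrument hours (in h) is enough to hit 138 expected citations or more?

Need the lightest bundle worth ≥ 138.
NMR block + flow-cytometry panel + calorimetry series + electrophysiology block reaches 146 using 22 h.
Below 22 h the best achievable stays under 138.

22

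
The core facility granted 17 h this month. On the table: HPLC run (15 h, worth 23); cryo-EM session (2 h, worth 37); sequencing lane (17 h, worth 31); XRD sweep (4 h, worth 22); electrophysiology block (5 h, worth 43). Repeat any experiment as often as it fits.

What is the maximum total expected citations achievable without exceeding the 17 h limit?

Best packing: 8×cryo-EM session — 16 h, 296 total.

296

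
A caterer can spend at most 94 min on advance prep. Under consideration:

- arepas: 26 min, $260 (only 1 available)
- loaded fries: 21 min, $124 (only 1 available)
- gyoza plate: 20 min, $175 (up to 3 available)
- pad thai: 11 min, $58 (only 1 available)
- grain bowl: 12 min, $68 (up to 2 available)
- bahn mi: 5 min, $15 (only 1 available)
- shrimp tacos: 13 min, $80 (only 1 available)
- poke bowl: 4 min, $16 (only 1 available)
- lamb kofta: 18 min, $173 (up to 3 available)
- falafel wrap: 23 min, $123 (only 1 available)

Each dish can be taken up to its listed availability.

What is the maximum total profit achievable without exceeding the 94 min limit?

869

Ranking by ratio (profit/min): arepas 10.00, lamb kofta 9.61, gyoza plate 8.75, shrimp tacos 6.15.
Greedy by ratio would take arepas + shrimp tacos + 3×lamb kofta: 93 min used, total 859.
The 39 min tied up in arepas and shrimp tacos is better spent on 2×gyoza plate — total rises to 869 (94 min).
No other feasible combination exceeds 869.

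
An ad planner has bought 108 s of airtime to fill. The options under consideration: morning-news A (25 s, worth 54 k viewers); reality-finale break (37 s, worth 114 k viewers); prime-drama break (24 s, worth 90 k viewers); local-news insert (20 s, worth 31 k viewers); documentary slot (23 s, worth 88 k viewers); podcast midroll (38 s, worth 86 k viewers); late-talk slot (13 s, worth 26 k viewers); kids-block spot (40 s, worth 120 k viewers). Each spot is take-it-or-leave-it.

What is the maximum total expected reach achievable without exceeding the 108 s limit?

Filling by ratio: reality-finale break + prime-drama break + documentary slot + late-talk slot for 318, with 11 s left unused.
The 50 s tied up in reality-finale break and late-talk slot is better spent on local-news insert + kids-block spot — total rises to 329 (107 s).
That's the maximum — no swap from here does better than 329.

329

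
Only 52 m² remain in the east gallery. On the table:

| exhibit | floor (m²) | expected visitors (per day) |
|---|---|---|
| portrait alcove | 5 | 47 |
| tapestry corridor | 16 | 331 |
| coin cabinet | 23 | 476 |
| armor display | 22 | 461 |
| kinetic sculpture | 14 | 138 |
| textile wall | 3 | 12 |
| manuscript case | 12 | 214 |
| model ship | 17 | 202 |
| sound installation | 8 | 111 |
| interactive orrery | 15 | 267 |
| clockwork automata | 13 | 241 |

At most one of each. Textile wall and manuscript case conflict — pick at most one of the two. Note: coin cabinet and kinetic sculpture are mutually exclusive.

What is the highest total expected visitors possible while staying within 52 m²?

1048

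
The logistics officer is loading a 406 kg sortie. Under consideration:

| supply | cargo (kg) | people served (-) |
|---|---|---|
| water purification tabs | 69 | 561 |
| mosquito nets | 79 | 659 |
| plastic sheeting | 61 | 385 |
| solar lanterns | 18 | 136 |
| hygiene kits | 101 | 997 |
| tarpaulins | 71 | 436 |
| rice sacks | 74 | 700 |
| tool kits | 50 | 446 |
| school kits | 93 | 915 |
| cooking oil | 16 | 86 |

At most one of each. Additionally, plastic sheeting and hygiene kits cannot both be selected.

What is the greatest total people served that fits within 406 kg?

3755

Taking the top-ratio supplies first gives mosquito nets + hygiene kits + rice sacks + tool kits + school kits for 3717 (397 kg).
Dropping mosquito nets frees 79 kg; slotting in water purification tabs + solar lanterns (87 kg) lifts the total to 3755 at 405 kg.
Runner-up mosquito nets + hygiene kits + rice sacks + tool kits + school kits tops out at 3717.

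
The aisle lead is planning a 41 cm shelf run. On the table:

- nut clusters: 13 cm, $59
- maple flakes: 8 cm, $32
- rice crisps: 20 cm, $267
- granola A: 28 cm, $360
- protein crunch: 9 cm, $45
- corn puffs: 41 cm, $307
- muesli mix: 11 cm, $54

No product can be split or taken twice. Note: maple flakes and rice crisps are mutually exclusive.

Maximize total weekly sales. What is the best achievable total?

The ratio heuristic lands on rice crisps + protein crunch + muesli mix (366) but leaves 1 cm idle.
Reworking the packing: nut clusters + granola A uses 41 cm and improves the total to 419.

419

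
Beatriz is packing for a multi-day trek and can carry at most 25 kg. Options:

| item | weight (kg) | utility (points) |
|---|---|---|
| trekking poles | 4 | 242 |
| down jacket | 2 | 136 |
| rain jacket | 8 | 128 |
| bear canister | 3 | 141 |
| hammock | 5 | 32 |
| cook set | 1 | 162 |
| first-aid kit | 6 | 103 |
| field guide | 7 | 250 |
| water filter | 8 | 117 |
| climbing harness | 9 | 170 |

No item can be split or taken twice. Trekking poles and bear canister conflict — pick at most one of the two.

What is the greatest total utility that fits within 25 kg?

960

By utility per kg: cook set 162.00, down jacket 68.00, trekking poles 60.50, bear canister 47.00 lead.
Trekking poles + down jacket + cook set + field guide + climbing harness uses 23 of the 25 kg and totals 960.
An exhaustive check of the 1024 subsets confirms 960.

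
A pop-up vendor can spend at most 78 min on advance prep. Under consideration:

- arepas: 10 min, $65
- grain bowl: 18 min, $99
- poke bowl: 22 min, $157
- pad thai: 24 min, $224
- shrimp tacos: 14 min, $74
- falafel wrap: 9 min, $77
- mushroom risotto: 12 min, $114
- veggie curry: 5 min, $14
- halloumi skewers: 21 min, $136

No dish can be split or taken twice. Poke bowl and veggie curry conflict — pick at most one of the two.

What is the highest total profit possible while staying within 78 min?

637

The ratio ordering already packs tightly: arepas + poke bowl + pad thai + falafel wrap + mushroom risotto, 77 min, 637.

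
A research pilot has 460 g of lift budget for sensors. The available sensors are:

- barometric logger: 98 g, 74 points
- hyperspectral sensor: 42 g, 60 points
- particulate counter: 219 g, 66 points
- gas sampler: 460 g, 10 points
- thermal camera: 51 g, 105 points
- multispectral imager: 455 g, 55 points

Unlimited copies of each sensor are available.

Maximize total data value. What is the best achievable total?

945

Best packing: 9×thermal camera — 459 g, 945 total.
The spare 1 g is too small for any remaining sensor, and no exchange beats 945.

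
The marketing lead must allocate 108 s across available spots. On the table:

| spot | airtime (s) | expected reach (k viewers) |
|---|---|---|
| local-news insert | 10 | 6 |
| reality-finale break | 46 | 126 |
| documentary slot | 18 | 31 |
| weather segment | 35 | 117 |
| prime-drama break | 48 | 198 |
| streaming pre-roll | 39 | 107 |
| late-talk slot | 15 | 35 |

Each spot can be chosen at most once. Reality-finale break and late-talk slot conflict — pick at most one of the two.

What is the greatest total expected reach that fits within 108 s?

The ratio ordering already packs tightly: local-news insert + weather segment + prime-drama break + late-talk slot, 108 s, 356.

356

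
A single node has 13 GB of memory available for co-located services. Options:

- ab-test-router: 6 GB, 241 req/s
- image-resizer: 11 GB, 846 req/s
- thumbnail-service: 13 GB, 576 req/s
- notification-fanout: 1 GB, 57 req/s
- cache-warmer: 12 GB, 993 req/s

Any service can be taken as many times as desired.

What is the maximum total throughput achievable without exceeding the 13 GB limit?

Notification-fanout + cache-warmer uses 13 of the 13 GB and totals 1050.
Nothing else within 13 GB beats 1050.

1050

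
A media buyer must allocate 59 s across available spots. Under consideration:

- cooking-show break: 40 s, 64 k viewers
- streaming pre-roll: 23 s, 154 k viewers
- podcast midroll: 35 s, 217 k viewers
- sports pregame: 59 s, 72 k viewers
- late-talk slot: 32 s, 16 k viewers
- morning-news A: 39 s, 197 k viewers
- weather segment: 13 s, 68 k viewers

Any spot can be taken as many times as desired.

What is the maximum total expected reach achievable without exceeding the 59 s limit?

376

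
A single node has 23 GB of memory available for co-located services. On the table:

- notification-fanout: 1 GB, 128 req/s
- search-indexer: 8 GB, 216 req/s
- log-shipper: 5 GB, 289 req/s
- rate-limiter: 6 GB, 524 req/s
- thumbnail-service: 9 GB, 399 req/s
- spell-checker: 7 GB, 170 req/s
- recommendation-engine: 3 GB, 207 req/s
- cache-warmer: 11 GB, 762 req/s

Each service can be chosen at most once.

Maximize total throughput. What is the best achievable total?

Filling by ratio: notification-fanout + rate-limiter + recommendation-engine + cache-warmer for 1621, with 2 GB left unused.
The 3 GB tied up in recommendation-engine is better spent on log-shipper — total rises to 1703 (23 GB).

1703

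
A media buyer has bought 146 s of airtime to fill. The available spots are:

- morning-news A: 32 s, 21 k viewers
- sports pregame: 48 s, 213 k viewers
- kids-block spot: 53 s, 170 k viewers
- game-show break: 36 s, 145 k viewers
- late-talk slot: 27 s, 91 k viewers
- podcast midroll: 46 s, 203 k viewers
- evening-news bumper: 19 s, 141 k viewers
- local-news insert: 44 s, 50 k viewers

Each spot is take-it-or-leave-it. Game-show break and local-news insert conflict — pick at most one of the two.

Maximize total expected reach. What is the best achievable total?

Density check — evening-news bumper 7.42, sports pregame 4.44, podcast midroll 4.41 are the best per s.
Best packing: sports pregame + late-talk slot + podcast midroll + evening-news bumper — 140 s, 648 total.
The closest alternative, kids-block spot + late-talk slot + podcast midroll + evening-news bumper, reaches only 605.

648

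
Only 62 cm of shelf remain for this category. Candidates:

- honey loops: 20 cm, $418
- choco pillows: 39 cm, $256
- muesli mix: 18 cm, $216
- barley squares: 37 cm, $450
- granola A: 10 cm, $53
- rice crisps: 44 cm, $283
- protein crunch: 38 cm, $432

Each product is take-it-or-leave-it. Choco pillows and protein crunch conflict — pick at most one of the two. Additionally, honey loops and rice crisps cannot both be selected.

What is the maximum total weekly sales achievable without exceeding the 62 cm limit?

868

By weekly sales per cm: honey loops 20.90, barley squares 12.16, muesli mix 12.00 lead.
Honey loops + barley squares uses 57 of the 62 cm and totals 868.
Runner-up honey loops + protein crunch tops out at 850.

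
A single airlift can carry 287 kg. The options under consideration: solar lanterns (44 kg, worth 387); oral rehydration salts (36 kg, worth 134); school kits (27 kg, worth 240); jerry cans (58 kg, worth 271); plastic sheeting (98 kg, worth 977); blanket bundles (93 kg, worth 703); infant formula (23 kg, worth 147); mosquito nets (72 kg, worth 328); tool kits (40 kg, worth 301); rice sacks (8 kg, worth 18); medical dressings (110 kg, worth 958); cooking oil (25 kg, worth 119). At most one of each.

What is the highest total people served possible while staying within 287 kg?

Best packing: solar lanterns + school kits + plastic sheeting + rice sacks + medical dressings — 287 kg, 2580 total.

2580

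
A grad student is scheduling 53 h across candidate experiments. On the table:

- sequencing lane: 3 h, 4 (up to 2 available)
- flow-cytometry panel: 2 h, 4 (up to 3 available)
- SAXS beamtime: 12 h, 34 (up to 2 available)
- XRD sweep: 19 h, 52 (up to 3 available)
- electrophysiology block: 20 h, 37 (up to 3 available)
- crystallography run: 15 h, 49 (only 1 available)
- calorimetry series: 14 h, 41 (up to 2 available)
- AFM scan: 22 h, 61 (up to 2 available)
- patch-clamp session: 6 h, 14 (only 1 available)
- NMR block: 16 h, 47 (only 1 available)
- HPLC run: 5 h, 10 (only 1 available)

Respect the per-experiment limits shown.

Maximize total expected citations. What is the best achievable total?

158

Ranking by ratio (expected citations/h): crystallography run 3.27, NMR block 2.94, calorimetry series 2.93.
A density-first pass picks flow-cytometry panel + crystallography run + calorimetry series + patch-clamp session + NMR block — 155 at 53 h.
The 24 h tied up in flow-cytometry panel and patch-clamp session and NMR block is better spent on 2×SAXS beamtime — total rises to 158 (53 h).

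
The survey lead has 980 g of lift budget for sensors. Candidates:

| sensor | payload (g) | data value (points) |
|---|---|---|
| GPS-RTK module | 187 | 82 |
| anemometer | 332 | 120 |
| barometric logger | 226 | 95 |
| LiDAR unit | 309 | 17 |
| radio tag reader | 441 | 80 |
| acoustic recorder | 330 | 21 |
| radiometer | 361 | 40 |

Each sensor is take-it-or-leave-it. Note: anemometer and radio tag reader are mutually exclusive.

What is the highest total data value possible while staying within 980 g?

By data value per g: GPS-RTK module 0.44, barometric logger 0.42, anemometer 0.36 lead.
The ratio ordering already packs tightly: GPS-RTK module + anemometer + barometric logger, 745 g, 297.
The closest alternative, GPS-RTK module + barometric logger + radio tag reader, reaches only 257.

297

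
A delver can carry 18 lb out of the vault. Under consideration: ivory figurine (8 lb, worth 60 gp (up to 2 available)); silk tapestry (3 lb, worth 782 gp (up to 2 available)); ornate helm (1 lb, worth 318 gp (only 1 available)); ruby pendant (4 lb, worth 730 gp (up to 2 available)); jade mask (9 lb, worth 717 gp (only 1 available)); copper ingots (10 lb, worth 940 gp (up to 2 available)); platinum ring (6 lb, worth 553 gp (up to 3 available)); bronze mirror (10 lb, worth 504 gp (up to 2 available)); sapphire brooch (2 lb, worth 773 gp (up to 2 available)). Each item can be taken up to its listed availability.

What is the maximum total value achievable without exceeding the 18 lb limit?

4570

Density check — sapphire brooch 386.50, ornate helm 318.00, silk tapestry 260.67 are the best per lb.
The ratio heuristic lands on 2×silk tapestry + ornate helm + ruby pendant + 2×sapphire brooch (4158) but leaves 3 lb idle.
Replace ornate helm with ruby pendant: the trade gains 412 net, giving 4570 at 18 lb.
No other feasible combination exceeds 4570.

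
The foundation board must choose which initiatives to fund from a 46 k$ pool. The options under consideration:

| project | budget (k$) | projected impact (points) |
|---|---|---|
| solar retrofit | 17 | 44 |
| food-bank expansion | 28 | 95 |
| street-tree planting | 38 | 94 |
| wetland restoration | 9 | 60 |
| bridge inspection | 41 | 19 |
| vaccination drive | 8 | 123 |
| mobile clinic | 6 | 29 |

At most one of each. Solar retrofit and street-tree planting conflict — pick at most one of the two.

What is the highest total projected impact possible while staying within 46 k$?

Taking the top-ratio projects first gives solar retrofit + wetland restoration + vaccination drive + mobile clinic for 256 (40 k$).
Replace solar retrofit and mobile clinic with food-bank expansion: the trade gains 22 net, giving 278 at 45 k$.

278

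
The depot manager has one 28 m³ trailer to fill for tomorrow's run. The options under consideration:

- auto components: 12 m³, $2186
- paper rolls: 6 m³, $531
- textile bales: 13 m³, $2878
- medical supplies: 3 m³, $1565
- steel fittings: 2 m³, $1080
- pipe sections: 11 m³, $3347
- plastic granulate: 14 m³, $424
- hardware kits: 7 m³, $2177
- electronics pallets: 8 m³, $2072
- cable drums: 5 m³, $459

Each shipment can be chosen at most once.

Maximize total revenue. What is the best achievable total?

8676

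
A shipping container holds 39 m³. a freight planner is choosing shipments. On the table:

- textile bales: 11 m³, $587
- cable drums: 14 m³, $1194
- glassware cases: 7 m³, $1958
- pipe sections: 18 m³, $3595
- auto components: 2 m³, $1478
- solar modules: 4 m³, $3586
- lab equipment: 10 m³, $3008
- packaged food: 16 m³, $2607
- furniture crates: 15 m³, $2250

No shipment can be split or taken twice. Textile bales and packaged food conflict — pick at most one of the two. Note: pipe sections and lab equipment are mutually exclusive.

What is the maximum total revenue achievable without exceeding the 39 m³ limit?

By revenue per m³: solar modules 896.50, auto components 739.00, lab equipment 300.80, glassware cases 279.71 lead.
The ratio ordering already packs tightly: glassware cases + auto components + solar modules + lab equipment + packaged food, 39 m³, 12637.
That's the maximum — no feasible swap from here does better than 12637.

12637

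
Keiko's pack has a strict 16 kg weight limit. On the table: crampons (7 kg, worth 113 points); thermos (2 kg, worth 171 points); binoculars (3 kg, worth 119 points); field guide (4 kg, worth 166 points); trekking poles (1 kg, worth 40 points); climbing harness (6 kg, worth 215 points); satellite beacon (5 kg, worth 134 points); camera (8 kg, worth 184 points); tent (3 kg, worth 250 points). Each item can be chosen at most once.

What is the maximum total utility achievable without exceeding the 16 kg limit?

Ranking by ratio (utility/kg): thermos 85.50, tent 83.33, field guide 41.50, trekking poles 40.00.
Greedy by ratio would take thermos + binoculars + field guide + trekking poles + tent: 13 kg used, total 746.
Replace binoculars with climbing harness: the trade gains 96 net, giving 842 at 16 kg.
No other feasible combination exceeds 842.

842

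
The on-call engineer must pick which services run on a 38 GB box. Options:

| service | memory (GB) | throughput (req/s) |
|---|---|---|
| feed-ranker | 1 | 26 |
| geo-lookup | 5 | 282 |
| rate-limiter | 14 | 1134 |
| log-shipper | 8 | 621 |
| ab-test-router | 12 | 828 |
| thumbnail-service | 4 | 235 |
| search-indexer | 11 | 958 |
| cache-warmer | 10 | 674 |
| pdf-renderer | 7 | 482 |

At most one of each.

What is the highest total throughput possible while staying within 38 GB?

By throughput per GB: search-indexer 87.09, rate-limiter 81.00, log-shipper 77.62, ab-test-router 69.00 lead.
Greedy by ratio would take feed-ranker + rate-limiter + log-shipper + thumbnail-service + search-indexer: 38 GB used, total 2974.
Replace feed-ranker and thumbnail-service with geo-lookup: the trade gains 21 net, giving 2995 at 38 GB.

2995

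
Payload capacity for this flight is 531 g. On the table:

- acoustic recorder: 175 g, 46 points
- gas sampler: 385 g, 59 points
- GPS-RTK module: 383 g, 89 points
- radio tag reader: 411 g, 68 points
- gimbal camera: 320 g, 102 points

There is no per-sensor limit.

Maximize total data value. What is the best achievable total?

148

Acoustic recorder + gimbal camera uses 495 of the 531 g and totals 148.
Nothing else within 531 g beats 148.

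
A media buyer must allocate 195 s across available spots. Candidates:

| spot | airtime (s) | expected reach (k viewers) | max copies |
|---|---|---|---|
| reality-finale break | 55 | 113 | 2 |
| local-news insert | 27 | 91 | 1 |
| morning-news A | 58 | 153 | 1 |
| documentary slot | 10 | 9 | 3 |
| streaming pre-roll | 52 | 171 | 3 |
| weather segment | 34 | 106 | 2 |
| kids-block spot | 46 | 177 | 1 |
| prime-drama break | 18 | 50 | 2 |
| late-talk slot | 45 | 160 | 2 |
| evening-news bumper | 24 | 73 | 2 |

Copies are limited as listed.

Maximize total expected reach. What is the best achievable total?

Ranking by ratio (expected reach/s): kids-block spot 3.85, late-talk slot 3.56, local-news insert 3.37, streaming pre-roll 3.29.
Taking the top-ratio spots first gives local-news insert + kids-block spot + 2×late-talk slot + evening-news bumper for 661 (187 s).
Dropping local-news insert and late-talk slot and evening-news bumper frees 96 s; slotting in 2×streaming pre-roll (104 s) lifts the total to 679 at 195 s.

679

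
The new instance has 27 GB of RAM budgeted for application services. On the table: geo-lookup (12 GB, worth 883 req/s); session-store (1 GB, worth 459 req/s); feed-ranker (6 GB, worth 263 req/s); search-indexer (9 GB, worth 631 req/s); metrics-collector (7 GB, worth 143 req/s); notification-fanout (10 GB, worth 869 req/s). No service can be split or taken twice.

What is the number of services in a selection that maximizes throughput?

4

Best achievable throughput is 2222.
session-store + feed-ranker + search-indexer + notification-fanout hits 2222 at 26 GB.
Every optimal selection uses 4 services.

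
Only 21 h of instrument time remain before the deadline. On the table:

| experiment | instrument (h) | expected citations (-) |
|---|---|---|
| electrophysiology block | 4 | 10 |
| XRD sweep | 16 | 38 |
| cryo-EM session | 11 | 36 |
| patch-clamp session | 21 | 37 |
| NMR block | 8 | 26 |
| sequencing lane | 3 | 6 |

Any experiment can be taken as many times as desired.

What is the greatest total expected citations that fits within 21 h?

By expected citations per h: cryo-EM session 3.27, NMR block 3.25, electrophysiology block 2.50, XRD sweep 2.38 lead.
Taking electrophysiology block + 2×NMR block: 20 h used, 62 in expected citations.
Every other selection either busts 21 h or fails to beat 62.

62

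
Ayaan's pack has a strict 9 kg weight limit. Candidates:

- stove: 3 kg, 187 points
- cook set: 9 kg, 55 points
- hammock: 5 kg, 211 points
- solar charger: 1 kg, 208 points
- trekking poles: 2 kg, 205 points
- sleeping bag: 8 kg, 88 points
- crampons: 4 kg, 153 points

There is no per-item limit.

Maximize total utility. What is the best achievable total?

By utility per kg: solar charger 208.00, trekking poles 102.50, stove 62.33, hammock 42.20 lead.
The ratio ordering already packs tightly: 9×solar charger, 9 kg, 1872.

1872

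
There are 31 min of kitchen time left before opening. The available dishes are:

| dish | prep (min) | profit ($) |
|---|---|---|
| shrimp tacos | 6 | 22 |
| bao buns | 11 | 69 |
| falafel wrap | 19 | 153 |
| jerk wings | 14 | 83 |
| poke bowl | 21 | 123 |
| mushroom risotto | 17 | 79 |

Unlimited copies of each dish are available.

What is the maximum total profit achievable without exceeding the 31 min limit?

Bao buns + falafel wrap uses 30 of the 31 min and totals 222.

222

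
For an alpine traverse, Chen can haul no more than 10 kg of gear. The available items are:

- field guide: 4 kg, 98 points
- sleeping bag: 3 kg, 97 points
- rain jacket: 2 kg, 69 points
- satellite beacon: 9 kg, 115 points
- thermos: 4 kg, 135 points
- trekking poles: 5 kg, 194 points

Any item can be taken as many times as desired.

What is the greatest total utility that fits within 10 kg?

The ratio ordering already packs tightly: 2×trekking poles, 10 kg, 388.
Nothing else within 10 kg beats 388.

388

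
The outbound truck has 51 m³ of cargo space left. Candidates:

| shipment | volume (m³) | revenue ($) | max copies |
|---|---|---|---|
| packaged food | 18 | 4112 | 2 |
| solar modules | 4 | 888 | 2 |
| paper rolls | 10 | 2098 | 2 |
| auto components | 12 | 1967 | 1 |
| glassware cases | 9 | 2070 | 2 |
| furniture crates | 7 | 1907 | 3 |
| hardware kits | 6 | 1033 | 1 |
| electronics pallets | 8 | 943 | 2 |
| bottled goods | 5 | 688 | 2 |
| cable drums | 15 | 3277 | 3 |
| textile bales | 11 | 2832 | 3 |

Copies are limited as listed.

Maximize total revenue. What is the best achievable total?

13198

A density-first pass picks 2×solar modules + 3×furniture crates + 2×textile bales — 13161 at 51 m³.
The 11 m³ tied up in solar modules and furniture crates is better spent on textile bales — total rises to 13198 (51 m³).
Nothing else within 51 m³ beats 13198.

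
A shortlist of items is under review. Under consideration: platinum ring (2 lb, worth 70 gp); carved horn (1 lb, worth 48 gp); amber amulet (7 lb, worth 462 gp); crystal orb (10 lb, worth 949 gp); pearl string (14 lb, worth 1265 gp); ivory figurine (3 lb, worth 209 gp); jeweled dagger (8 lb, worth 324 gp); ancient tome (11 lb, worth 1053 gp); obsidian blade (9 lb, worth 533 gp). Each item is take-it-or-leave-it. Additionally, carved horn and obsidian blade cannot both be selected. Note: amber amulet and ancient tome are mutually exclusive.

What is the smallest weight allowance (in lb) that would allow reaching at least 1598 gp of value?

20

Minimise lb subject to total value ≥ 1598.
amber amulet + crystal orb + ivory figurine reaches 1620 using 20 lb.
No combination under 20 lb hits 1598.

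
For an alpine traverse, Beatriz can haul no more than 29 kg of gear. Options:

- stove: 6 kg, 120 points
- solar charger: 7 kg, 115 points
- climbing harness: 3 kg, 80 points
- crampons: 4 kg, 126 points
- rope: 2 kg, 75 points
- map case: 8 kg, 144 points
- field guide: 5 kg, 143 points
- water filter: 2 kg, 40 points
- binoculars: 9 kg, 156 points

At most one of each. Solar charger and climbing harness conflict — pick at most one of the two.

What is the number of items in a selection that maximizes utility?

Best achievable utility is 700.
One optimal bundle: stove + climbing harness + crampons + rope + field guide + binoculars (29 kg).
All optima have 6 items.

6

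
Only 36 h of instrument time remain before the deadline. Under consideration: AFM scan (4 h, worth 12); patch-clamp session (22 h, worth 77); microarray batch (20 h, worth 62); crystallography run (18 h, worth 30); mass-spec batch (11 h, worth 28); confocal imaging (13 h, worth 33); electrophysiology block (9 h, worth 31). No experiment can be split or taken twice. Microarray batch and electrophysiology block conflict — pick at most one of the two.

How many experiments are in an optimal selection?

3

Best achievable expected citations is 120.
AFM scan + patch-clamp session + electrophysiology block hits 120 at 35 h.
Any selection reaching 120 contains exactly 3 experiments.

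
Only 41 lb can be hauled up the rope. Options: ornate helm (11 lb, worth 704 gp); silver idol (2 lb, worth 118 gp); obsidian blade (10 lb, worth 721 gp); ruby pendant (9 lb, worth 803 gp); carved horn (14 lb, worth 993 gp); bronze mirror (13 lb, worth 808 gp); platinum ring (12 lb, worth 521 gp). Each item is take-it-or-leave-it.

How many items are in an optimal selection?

4

The maximum value within 41 lb is 2722.
For example silver idol + ruby pendant + carved horn + bronze mirror achieves it, using 38 lb.
Any selection reaching 2722 contains exactly 4 items.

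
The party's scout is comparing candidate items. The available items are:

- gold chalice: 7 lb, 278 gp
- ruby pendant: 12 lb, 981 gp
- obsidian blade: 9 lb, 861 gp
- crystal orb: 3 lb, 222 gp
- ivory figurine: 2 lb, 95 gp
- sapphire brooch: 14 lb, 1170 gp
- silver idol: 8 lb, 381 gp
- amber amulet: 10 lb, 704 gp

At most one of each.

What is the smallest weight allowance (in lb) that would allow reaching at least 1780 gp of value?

21

Need the lightest bundle worth ≥ 1780.
ruby pendant + obsidian blade: 1842 value at 21 lb.
Any bundle with less than 21 lb falls short of 1780.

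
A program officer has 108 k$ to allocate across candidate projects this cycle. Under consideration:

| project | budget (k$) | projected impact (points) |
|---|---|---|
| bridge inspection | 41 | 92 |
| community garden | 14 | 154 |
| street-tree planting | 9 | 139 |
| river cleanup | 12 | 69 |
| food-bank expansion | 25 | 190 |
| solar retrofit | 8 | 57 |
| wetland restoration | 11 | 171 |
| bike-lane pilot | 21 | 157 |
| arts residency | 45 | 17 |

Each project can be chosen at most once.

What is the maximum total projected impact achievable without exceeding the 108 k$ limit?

Best packing: community garden + street-tree planting + river cleanup + food-bank expansion + solar retrofit + wetland restoration + bike-lane pilot — 100 k$, 937 total.
Nothing else within 108 k$ beats 937.

937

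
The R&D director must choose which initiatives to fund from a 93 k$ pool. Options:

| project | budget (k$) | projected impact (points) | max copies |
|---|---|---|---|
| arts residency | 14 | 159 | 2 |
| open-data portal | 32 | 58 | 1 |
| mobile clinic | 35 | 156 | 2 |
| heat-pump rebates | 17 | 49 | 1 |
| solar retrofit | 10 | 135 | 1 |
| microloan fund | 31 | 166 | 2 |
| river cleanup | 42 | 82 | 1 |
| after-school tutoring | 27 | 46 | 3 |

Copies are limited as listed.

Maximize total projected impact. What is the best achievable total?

Best packing: 2×arts residency + heat-pump rebates + solar retrofit + microloan fund — 86 k$, 668 total.
No other feasible combination exceeds 668.

668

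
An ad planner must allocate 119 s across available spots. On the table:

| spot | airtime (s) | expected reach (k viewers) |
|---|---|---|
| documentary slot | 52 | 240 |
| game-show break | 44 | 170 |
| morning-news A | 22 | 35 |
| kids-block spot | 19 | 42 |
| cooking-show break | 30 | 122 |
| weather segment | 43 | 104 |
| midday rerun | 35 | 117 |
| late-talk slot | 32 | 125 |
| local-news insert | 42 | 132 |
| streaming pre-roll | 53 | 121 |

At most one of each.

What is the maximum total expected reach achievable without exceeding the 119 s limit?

487

Documentary slot + cooking-show break + late-talk slot uses 114 of the 119 s and totals 487.
The spare 5 s is too small for any remaining spot, and no exchange beats 487.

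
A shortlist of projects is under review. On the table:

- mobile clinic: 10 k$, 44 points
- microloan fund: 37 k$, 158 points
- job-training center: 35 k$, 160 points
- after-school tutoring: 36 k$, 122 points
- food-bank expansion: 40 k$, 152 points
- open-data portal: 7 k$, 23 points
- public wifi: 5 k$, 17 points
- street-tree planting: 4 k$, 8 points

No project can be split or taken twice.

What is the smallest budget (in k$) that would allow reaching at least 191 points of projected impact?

45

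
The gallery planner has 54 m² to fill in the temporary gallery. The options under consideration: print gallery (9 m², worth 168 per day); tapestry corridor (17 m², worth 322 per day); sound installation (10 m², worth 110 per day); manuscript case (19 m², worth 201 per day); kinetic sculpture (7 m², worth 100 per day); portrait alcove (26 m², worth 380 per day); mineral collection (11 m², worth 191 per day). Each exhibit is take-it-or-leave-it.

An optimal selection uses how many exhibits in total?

Optimal total is 893.
For example tapestry corridor + portrait alcove + mineral collection achieves it, using 54 m².
Any selection reaching 893 contains exactly 3 exhibits.

3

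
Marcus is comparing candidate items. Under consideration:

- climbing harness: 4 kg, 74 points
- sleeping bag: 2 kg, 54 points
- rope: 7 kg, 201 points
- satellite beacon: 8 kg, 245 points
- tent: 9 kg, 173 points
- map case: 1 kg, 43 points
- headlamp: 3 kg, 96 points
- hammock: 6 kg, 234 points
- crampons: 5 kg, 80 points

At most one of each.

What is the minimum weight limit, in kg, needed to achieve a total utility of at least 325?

Look for the lowest-weight combination reaching 325.
sleeping bag + map case + hammock reaches 331 using 9 kg.
Below 9 kg the best achievable stays under 325.

9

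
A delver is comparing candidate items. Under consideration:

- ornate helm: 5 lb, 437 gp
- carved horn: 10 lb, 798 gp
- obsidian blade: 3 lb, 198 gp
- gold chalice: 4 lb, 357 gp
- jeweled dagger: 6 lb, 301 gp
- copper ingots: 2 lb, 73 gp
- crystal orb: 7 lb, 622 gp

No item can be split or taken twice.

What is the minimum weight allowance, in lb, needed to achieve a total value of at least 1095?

Look for the lowest-weight combination reaching 1095.
carved horn + gold chalice: 1155 value at 14 lb.
No combination under 14 lb hits 1095.

14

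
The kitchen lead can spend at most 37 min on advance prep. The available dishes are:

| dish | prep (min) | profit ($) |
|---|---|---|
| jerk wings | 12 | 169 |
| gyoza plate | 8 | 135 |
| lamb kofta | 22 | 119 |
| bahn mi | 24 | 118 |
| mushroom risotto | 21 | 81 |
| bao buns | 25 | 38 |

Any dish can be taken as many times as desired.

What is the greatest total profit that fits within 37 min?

By profit per min: gyoza plate 16.88, jerk wings 14.08, lamb kofta 5.41 lead.
Taking the top-ratio dishes first gives 4×gyoza plate for 540 (32 min).
Dropping gyoza plate frees 8 min; slotting in jerk wings (12 min) lifts the total to 574 at 36 min.

574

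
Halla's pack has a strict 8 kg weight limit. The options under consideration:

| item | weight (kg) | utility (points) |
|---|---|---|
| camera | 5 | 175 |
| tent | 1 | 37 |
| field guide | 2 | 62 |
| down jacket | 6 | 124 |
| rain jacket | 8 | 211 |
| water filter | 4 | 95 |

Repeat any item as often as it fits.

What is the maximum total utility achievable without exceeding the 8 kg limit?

Density check — tent 37.00, camera 35.00, field guide 31.00, rain jacket 26.38 are the best per kg.
Best packing: 8×tent — 8 kg, 296 total.

296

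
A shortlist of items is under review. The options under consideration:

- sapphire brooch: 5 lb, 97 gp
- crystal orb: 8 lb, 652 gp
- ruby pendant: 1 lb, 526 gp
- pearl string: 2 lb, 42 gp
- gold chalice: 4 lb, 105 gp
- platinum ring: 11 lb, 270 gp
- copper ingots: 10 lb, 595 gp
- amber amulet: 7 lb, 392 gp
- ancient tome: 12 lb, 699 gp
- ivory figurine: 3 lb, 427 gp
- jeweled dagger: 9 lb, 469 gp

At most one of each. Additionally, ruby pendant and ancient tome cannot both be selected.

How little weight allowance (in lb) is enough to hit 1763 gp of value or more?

19

Need the lightest bundle worth ≥ 1763.
crystal orb + ruby pendant + copper ingots: 1773 value at 19 lb.
No combination under 19 lb hits 1763.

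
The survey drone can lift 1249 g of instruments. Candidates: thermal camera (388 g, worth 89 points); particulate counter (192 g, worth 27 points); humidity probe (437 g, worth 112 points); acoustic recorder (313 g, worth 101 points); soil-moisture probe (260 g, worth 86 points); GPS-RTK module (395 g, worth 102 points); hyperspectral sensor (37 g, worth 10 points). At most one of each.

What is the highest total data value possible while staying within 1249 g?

Density check — soil-moisture probe 0.33, acoustic recorder 0.32, hyperspectral sensor 0.27, GPS-RTK module 0.26 are the best per g.
A density-first pass picks particulate counter + acoustic recorder + soil-moisture probe + GPS-RTK module + hyperspectral sensor — 326 at 1197 g.
The 395 g tied up in GPS-RTK module is better spent on humidity probe — total rises to 336 (1239 g).
Runner-up particulate counter + humidity probe + acoustic recorder + soil-moisture probe tops out at 326.

336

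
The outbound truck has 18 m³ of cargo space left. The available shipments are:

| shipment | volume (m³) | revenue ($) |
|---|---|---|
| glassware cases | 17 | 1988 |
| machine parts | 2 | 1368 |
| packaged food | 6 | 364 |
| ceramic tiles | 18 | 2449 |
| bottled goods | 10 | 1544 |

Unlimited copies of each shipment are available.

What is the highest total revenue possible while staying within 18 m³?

12312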